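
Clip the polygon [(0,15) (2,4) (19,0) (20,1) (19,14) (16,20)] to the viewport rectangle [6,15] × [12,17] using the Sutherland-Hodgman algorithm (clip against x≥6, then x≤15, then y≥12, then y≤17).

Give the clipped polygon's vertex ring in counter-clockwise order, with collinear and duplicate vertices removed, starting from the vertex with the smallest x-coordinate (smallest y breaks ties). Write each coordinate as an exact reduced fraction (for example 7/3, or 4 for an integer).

Clipped polygon: [(6,12) (15,12) (15,17) (32/5,17) (6,135/8)]

1. After x ≥ 6: [(6,135/8) (6,52/17) (19,0) (20,1) (19,14) (16,20)]
2. After x ≤ 15: [(15,315/16) (6,135/8) (6,52/17) (15,16/17)]
3. After y ≥ 12: [(15,12) (15,315/16) (6,135/8) (6,12)]
4. After y ≤ 17: [(15,12) (15,17) (32/5,17) (6,135/8) (6,12)]
5. Canonical ring: [(6,12) (15,12) (15,17) (32/5,17) (6,135/8)]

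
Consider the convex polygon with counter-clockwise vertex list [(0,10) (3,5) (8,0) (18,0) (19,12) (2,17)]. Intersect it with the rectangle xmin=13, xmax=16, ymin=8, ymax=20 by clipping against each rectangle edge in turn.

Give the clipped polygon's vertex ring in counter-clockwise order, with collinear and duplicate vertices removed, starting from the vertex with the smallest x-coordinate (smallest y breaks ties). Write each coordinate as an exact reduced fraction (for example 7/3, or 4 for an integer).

1. After x ≥ 13: [(13,0) (18,0) (19,12) (13,234/17)]
2. After x ≤ 16: [(13,0) (16,0) (16,219/17) (13,234/17)]
3. After y ≥ 8: [(13,8) (16,8) (16,219/17) (13,234/17)]
4. After y ≤ 20: [(13,8) (16,8) (16,219/17) (13,234/17)]
5. Canonical ring: [(13,8) (16,8) (16,219/17) (13,234/17)]

Clipped polygon: [(13,8) (16,8) (16,219/17) (13,234/17)]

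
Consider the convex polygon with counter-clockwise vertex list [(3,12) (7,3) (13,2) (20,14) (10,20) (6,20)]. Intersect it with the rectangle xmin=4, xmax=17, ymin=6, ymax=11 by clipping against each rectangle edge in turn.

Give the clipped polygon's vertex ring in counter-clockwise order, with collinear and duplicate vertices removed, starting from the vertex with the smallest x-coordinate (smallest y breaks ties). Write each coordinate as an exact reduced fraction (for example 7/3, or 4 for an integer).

Clipped polygon: [(4,39/4) (17/3,6) (46/3,6) (17,62/7) (17,11) (4,11)]

1. After x ≥ 4: [(4,44/3) (4,39/4) (7,3) (13,2) (20,14) (10,20) (6,20)]
2. After x ≤ 17: [(4,44/3) (4,39/4) (7,3) (13,2) (17,62/7) (17,79/5) (10,20) (6,20)]
3. After y ≥ 6: [(4,44/3) (4,39/4) (17/3,6) (46/3,6) (17,62/7) (17,79/5) (10,20) (6,20)]
4. After y ≤ 11: [(4,11) (4,39/4) (17/3,6) (46/3,6) (17,62/7) (17,11)]
5. Canonical ring: [(4,39/4) (17/3,6) (46/3,6) (17,62/7) (17,11) (4,11)]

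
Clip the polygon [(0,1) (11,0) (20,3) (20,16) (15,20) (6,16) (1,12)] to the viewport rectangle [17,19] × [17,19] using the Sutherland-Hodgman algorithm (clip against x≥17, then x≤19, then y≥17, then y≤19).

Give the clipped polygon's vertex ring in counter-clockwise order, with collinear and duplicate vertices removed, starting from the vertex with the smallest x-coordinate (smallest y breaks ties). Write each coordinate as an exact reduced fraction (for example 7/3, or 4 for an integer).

Clipped polygon: [(17,17) (75/4,17) (17,92/5)]

1. After x ≥ 17: [(17,2) (20,3) (20,16) (17,92/5)]
2. After x ≤ 19: [(17,2) (19,8/3) (19,84/5) (17,92/5)]
3. After y ≥ 17: [(17,17) (75/4,17) (17,92/5)]
4. After y ≤ 19: [(17,17) (75/4,17) (17,92/5)]
5. Canonical ring: [(17,17) (75/4,17) (17,92/5)]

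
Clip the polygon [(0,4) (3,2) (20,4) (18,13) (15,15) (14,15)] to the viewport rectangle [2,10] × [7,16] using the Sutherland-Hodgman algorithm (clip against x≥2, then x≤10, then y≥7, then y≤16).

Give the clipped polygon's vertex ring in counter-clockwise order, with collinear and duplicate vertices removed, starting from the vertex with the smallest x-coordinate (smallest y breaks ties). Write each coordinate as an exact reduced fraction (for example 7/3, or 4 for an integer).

1. After x ≥ 2: [(2,39/7) (2,8/3) (3,2) (20,4) (18,13) (15,15) (14,15)]
2. After x ≤ 10: [(10,83/7) (2,39/7) (2,8/3) (3,2) (10,48/17)]
3. After y ≥ 7: [(10,7) (10,83/7) (42/11,7)]
4. After y ≤ 16: [(10,7) (10,83/7) (42/11,7)]
5. Canonical ring: [(42/11,7) (10,7) (10,83/7)]

Clipped polygon: [(42/11,7) (10,7) (10,83/7)]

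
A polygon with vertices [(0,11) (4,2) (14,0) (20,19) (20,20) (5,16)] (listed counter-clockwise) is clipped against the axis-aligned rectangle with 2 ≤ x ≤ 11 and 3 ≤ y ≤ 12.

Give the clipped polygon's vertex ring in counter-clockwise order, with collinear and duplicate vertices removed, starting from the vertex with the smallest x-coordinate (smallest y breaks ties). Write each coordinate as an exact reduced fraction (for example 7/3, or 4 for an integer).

1. After x ≥ 2: [(2,13) (2,13/2) (4,2) (14,0) (20,19) (20,20) (5,16)]
2. After x ≤ 11: [(2,13) (2,13/2) (4,2) (11,3/5) (11,88/5) (5,16)]
3. After y ≥ 3: [(2,13) (2,13/2) (32/9,3) (11,3) (11,88/5) (5,16)]
4. After y ≤ 12: [(2,12) (2,13/2) (32/9,3) (11,3) (11,12)]
5. Canonical ring: [(2,13/2) (32/9,3) (11,3) (11,12) (2,12)]

Clipped polygon: [(2,13/2) (32/9,3) (11,3) (11,12) (2,12)]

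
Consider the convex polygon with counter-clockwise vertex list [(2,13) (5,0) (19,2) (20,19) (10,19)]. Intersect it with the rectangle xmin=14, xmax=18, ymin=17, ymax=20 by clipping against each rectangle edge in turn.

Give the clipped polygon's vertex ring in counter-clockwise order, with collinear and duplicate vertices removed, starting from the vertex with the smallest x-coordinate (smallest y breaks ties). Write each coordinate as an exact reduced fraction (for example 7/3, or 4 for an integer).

Clipped polygon: [(14,17) (18,17) (18,19) (14,19)]

1. After x ≥ 14: [(14,9/7) (19,2) (20,19) (14,19)]
2. After x ≤ 18: [(14,9/7) (18,13/7) (18,19) (14,19)]
3. After y ≥ 17: [(14,17) (18,17) (18,19) (14,19)]
4. After y ≤ 20: [(14,17) (18,17) (18,19) (14,19)]
5. Canonical ring: [(14,17) (18,17) (18,19) (14,19)]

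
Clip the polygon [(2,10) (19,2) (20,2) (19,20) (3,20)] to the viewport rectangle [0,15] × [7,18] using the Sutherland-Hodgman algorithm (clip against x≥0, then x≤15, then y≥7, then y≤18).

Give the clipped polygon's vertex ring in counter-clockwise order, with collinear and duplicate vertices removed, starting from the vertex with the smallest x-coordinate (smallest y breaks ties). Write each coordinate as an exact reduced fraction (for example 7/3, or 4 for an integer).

Clipped polygon: [(2,10) (67/8,7) (15,7) (15,18) (14/5,18)]

1. After x ≥ 0: [(2,10) (19,2) (20,2) (19,20) (3,20)]
2. After x ≤ 15: [(2,10) (15,66/17) (15,20) (3,20)]
3. After y ≥ 7: [(2,10) (67/8,7) (15,7) (15,20) (3,20)]
4. After y ≤ 18: [(14/5,18) (2,10) (67/8,7) (15,7) (15,18)]
5. Canonical ring: [(2,10) (67/8,7) (15,7) (15,18) (14/5,18)]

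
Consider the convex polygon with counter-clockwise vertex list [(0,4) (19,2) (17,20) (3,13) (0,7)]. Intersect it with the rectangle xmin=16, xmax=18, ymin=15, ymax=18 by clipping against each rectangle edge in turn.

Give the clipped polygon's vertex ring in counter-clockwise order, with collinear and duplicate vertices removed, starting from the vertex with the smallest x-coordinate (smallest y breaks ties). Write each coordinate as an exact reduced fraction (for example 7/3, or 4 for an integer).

Clipped polygon: [(16,15) (158/9,15) (155/9,18) (16,18)]

1. After x ≥ 16: [(16,44/19) (19,2) (17,20) (16,39/2)]
2. After x ≤ 18: [(16,44/19) (18,40/19) (18,11) (17,20) (16,39/2)]
3. After y ≥ 15: [(16,15) (158/9,15) (17,20) (16,39/2)]
4. After y ≤ 18: [(16,18) (16,15) (158/9,15) (155/9,18)]
5. Canonical ring: [(16,15) (158/9,15) (155/9,18) (16,18)]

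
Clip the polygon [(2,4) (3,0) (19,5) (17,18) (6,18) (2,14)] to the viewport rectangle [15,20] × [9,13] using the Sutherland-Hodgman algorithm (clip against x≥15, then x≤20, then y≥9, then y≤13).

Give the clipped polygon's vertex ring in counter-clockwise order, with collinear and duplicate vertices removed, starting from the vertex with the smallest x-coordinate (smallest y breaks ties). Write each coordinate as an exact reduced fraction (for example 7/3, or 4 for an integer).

1. After x ≥ 15: [(15,15/4) (19,5) (17,18) (15,18)]
2. After x ≤ 20: [(15,15/4) (19,5) (17,18) (15,18)]
3. After y ≥ 9: [(15,9) (239/13,9) (17,18) (15,18)]
4. After y ≤ 13: [(15,13) (15,9) (239/13,9) (231/13,13)]
5. Canonical ring: [(15,9) (239/13,9) (231/13,13) (15,13)]

Clipped polygon: [(15,9) (239/13,9) (231/13,13) (15,13)]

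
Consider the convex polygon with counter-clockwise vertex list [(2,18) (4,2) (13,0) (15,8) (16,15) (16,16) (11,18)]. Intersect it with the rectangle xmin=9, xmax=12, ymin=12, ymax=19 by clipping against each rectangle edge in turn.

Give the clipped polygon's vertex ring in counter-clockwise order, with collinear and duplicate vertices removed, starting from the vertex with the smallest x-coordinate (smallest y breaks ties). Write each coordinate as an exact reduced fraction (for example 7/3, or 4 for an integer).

Clipped polygon: [(9,12) (12,12) (12,88/5) (11,18) (9,18)]

1. After x ≥ 9: [(9,18) (9,8/9) (13,0) (15,8) (16,15) (16,16) (11,18)]
2. After x ≤ 12: [(9,18) (9,8/9) (12,2/9) (12,88/5) (11,18)]
3. After y ≥ 12: [(9,18) (9,12) (12,12) (12,88/5) (11,18)]
4. After y ≤ 19: [(9,18) (9,12) (12,12) (12,88/5) (11,18)]
5. Canonical ring: [(9,12) (12,12) (12,88/5) (11,18) (9,18)]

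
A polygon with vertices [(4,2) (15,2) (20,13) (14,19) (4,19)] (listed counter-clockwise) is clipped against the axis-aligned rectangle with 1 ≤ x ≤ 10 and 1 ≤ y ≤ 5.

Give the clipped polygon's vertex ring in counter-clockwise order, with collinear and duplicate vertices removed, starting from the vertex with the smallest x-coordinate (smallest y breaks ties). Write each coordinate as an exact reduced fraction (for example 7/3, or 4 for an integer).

1. After x ≥ 1: [(4,2) (15,2) (20,13) (14,19) (4,19)]
2. After x ≤ 10: [(4,2) (10,2) (10,19) (4,19)]
3. After y ≥ 1: [(4,2) (10,2) (10,19) (4,19)]
4. After y ≤ 5: [(4,5) (4,2) (10,2) (10,5)]
5. Canonical ring: [(4,2) (10,2) (10,5) (4,5)]

Clipped polygon: [(4,2) (10,2) (10,5) (4,5)]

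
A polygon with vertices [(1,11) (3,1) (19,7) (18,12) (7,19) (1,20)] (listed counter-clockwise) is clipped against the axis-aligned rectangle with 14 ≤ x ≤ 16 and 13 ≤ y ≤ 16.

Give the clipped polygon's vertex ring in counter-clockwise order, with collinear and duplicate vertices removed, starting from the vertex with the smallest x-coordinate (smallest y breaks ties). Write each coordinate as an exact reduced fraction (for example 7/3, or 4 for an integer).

1. After x ≥ 14: [(14,41/8) (19,7) (18,12) (14,160/11)]
2. After x ≤ 16: [(14,41/8) (16,47/8) (16,146/11) (14,160/11)]
3. After y ≥ 13: [(14,13) (16,13) (16,146/11) (14,160/11)]
4. After y ≤ 16: [(14,13) (16,13) (16,146/11) (14,160/11)]
5. Canonical ring: [(14,13) (16,13) (16,146/11) (14,160/11)]

Clipped polygon: [(14,13) (16,13) (16,146/11) (14,160/11)]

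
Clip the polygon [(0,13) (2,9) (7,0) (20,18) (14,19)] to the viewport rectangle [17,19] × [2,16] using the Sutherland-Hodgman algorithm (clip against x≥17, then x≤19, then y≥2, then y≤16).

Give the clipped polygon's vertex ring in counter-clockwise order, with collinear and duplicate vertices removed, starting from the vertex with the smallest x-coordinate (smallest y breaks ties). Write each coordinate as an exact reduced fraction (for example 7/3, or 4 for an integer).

1. After x ≥ 17: [(17,180/13) (20,18) (17,37/2)]
2. After x ≤ 19: [(17,180/13) (19,216/13) (19,109/6) (17,37/2)]
3. After y ≥ 2: [(17,180/13) (19,216/13) (19,109/6) (17,37/2)]
4. After y ≤ 16: [(17,16) (17,180/13) (167/9,16)]
5. Canonical ring: [(17,180/13) (167/9,16) (17,16)]

Clipped polygon: [(17,180/13) (167/9,16) (17,16)]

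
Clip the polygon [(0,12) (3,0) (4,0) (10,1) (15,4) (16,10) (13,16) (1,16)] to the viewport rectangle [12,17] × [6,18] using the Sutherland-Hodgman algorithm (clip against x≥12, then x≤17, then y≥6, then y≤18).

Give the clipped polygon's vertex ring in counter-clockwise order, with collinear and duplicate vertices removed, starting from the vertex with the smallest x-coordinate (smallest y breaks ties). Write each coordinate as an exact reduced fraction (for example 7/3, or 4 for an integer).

Clipped polygon: [(12,6) (46/3,6) (16,10) (13,16) (12,16)]

1. After x ≥ 12: [(12,11/5) (15,4) (16,10) (13,16) (12,16)]
2. After x ≤ 17: [(12,11/5) (15,4) (16,10) (13,16) (12,16)]
3. After y ≥ 6: [(12,6) (46/3,6) (16,10) (13,16) (12,16)]
4. After y ≤ 18: [(12,6) (46/3,6) (16,10) (13,16) (12,16)]
5. Canonical ring: [(12,6) (46/3,6) (16,10) (13,16) (12,16)]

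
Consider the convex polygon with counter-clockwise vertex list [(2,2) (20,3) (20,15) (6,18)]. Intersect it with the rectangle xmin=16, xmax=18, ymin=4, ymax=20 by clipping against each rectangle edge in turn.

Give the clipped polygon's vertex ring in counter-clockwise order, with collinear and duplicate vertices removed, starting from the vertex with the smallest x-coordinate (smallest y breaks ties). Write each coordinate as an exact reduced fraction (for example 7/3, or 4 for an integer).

Clipped polygon: [(16,4) (18,4) (18,108/7) (16,111/7)]

1. After x ≥ 16: [(16,25/9) (20,3) (20,15) (16,111/7)]
2. After x ≤ 18: [(16,25/9) (18,26/9) (18,108/7) (16,111/7)]
3. After y ≥ 4: [(16,4) (18,4) (18,108/7) (16,111/7)]
4. After y ≤ 20: [(16,4) (18,4) (18,108/7) (16,111/7)]
5. Canonical ring: [(16,4) (18,4) (18,108/7) (16,111/7)]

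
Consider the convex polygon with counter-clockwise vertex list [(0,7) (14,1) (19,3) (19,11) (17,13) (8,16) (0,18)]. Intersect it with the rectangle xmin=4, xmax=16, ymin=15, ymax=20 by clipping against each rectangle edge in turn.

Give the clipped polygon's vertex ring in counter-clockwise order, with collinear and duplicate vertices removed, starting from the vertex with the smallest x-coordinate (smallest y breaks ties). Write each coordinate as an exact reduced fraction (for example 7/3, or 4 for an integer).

1. After x ≥ 4: [(4,37/7) (14,1) (19,3) (19,11) (17,13) (8,16) (4,17)]
2. After x ≤ 16: [(4,37/7) (14,1) (16,9/5) (16,40/3) (8,16) (4,17)]
3. After y ≥ 15: [(4,15) (11,15) (8,16) (4,17)]
4. After y ≤ 20: [(4,15) (11,15) (8,16) (4,17)]
5. Canonical ring: [(4,15) (11,15) (8,16) (4,17)]

Clipped polygon: [(4,15) (11,15) (8,16) (4,17)]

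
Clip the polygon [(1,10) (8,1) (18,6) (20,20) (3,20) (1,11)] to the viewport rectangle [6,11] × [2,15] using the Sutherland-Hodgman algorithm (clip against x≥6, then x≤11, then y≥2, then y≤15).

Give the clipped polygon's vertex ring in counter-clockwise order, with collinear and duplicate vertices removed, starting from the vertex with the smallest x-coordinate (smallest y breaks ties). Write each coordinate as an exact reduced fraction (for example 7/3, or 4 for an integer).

1. After x ≥ 6: [(6,25/7) (8,1) (18,6) (20,20) (6,20)]
2. After x ≤ 11: [(6,25/7) (8,1) (11,5/2) (11,20) (6,20)]
3. After y ≥ 2: [(6,25/7) (65/9,2) (10,2) (11,5/2) (11,20) (6,20)]
4. After y ≤ 15: [(6,15) (6,25/7) (65/9,2) (10,2) (11,5/2) (11,15)]
5. Canonical ring: [(6,25/7) (65/9,2) (10,2) (11,5/2) (11,15) (6,15)]

Clipped polygon: [(6,25/7) (65/9,2) (10,2) (11,5/2) (11,15) (6,15)]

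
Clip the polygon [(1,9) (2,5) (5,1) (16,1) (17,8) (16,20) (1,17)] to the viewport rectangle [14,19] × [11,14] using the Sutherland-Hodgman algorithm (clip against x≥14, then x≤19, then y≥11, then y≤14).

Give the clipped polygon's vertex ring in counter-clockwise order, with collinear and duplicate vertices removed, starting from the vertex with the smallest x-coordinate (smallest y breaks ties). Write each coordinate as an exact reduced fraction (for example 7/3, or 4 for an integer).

Clipped polygon: [(14,11) (67/4,11) (33/2,14) (14,14)]

1. After x ≥ 14: [(14,1) (16,1) (17,8) (16,20) (14,98/5)]
2. After x ≤ 19: [(14,1) (16,1) (17,8) (16,20) (14,98/5)]
3. After y ≥ 11: [(14,11) (67/4,11) (16,20) (14,98/5)]
4. After y ≤ 14: [(14,14) (14,11) (67/4,11) (33/2,14)]
5. Canonical ring: [(14,11) (67/4,11) (33/2,14) (14,14)]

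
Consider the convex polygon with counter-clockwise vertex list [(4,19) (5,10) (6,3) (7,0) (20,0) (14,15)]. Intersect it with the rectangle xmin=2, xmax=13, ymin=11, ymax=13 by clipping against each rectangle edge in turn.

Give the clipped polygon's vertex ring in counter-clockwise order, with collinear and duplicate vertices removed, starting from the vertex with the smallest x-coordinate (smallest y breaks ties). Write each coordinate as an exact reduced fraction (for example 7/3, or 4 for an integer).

1. After x ≥ 2: [(4,19) (5,10) (6,3) (7,0) (20,0) (14,15)]
2. After x ≤ 13: [(13,77/5) (4,19) (5,10) (6,3) (7,0) (13,0)]
3. After y ≥ 11: [(13,11) (13,77/5) (4,19) (44/9,11)]
4. After y ≤ 13: [(13,11) (13,13) (14/3,13) (44/9,11)]
5. Canonical ring: [(14/3,13) (44/9,11) (13,11) (13,13)]

Clipped polygon: [(14/3,13) (44/9,11) (13,11) (13,13)]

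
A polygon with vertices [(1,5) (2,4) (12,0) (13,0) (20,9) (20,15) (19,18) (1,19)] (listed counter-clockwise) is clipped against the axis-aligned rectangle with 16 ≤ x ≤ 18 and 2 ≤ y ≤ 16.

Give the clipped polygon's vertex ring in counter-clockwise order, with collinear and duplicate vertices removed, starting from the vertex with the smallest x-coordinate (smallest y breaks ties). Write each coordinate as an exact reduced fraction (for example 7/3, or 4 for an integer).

1. After x ≥ 16: [(16,27/7) (20,9) (20,15) (19,18) (16,109/6)]
2. After x ≤ 18: [(16,27/7) (18,45/7) (18,325/18) (16,109/6)]
3. After y ≥ 2: [(16,27/7) (18,45/7) (18,325/18) (16,109/6)]
4. After y ≤ 16: [(16,16) (16,27/7) (18,45/7) (18,16)]
5. Canonical ring: [(16,27/7) (18,45/7) (18,16) (16,16)]

Clipped polygon: [(16,27/7) (18,45/7) (18,16) (16,16)]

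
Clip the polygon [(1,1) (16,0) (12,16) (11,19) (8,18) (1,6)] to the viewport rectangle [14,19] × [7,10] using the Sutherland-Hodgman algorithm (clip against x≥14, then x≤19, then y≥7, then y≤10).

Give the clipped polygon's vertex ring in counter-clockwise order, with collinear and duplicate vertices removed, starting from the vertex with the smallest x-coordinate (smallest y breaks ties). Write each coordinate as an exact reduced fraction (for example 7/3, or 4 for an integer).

1. After x ≥ 14: [(14,2/15) (16,0) (14,8)]
2. After x ≤ 19: [(14,2/15) (16,0) (14,8)]
3. After y ≥ 7: [(14,7) (57/4,7) (14,8)]
4. After y ≤ 10: [(14,7) (57/4,7) (14,8)]
5. Canonical ring: [(14,7) (57/4,7) (14,8)]

Clipped polygon: [(14,7) (57/4,7) (14,8)]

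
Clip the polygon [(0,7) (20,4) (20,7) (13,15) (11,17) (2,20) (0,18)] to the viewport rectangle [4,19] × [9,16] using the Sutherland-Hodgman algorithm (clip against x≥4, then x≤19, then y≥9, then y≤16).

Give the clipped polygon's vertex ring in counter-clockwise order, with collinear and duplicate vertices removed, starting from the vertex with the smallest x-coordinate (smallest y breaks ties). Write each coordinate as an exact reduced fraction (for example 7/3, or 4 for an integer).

Clipped polygon: [(4,9) (73/4,9) (13,15) (12,16) (4,16)]

1. After x ≥ 4: [(4,32/5) (20,4) (20,7) (13,15) (11,17) (4,58/3)]
2. After x ≤ 19: [(4,32/5) (19,83/20) (19,57/7) (13,15) (11,17) (4,58/3)]
3. After y ≥ 9: [(4,9) (73/4,9) (13,15) (11,17) (4,58/3)]
4. After y ≤ 16: [(4,16) (4,9) (73/4,9) (13,15) (12,16)]
5. Canonical ring: [(4,9) (73/4,9) (13,15) (12,16) (4,16)]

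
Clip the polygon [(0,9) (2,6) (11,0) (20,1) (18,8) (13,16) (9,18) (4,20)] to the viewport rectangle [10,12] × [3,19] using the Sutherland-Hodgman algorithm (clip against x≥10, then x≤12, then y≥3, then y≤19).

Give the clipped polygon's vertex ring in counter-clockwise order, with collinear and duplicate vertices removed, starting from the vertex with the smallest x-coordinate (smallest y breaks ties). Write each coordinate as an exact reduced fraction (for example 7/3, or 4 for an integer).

1. After x ≥ 10: [(10,2/3) (11,0) (20,1) (18,8) (13,16) (10,35/2)]
2. After x ≤ 12: [(10,2/3) (11,0) (12,1/9) (12,33/2) (10,35/2)]
3. After y ≥ 3: [(10,3) (12,3) (12,33/2) (10,35/2)]
4. After y ≤ 19: [(10,3) (12,3) (12,33/2) (10,35/2)]
5. Canonical ring: [(10,3) (12,3) (12,33/2) (10,35/2)]

Clipped polygon: [(10,3) (12,3) (12,33/2) (10,35/2)]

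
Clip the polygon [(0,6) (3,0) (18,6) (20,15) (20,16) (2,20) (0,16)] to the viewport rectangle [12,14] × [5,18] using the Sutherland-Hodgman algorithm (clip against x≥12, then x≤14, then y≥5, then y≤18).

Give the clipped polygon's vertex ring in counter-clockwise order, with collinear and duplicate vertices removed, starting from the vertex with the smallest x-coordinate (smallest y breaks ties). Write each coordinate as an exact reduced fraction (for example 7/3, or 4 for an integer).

Clipped polygon: [(12,5) (14,5) (14,52/3) (12,160/9)]

1. After x ≥ 12: [(12,18/5) (18,6) (20,15) (20,16) (12,160/9)]
2. After x ≤ 14: [(12,18/5) (14,22/5) (14,52/3) (12,160/9)]
3. After y ≥ 5: [(12,5) (14,5) (14,52/3) (12,160/9)]
4. After y ≤ 18: [(12,5) (14,5) (14,52/3) (12,160/9)]
5. Canonical ring: [(12,5) (14,5) (14,52/3) (12,160/9)]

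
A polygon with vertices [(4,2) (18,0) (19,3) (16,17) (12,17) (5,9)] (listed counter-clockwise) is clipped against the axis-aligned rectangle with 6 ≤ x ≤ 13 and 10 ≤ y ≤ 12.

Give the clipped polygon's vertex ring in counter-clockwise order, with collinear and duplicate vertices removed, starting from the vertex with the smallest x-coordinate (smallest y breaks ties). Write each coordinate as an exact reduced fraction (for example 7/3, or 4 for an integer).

1. After x ≥ 6: [(6,12/7) (18,0) (19,3) (16,17) (12,17) (6,71/7)]
2. After x ≤ 13: [(6,12/7) (13,5/7) (13,17) (12,17) (6,71/7)]
3. After y ≥ 10: [(6,10) (13,10) (13,17) (12,17) (6,71/7)]
4. After y ≤ 12: [(6,10) (13,10) (13,12) (61/8,12) (6,71/7)]
5. Canonical ring: [(6,10) (13,10) (13,12) (61/8,12) (6,71/7)]

Clipped polygon: [(6,10) (13,10) (13,12) (61/8,12) (6,71/7)]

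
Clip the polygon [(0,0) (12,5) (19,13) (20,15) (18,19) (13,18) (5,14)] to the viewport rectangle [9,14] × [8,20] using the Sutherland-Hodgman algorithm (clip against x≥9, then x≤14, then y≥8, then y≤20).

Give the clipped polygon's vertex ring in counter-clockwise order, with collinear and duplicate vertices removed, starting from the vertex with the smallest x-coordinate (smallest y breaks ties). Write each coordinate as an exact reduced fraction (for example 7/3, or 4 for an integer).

Clipped polygon: [(9,8) (14,8) (14,91/5) (13,18) (9,16)]

1. After x ≥ 9: [(9,15/4) (12,5) (19,13) (20,15) (18,19) (13,18) (9,16)]
2. After x ≤ 14: [(9,15/4) (12,5) (14,51/7) (14,91/5) (13,18) (9,16)]
3. After y ≥ 8: [(9,8) (14,8) (14,91/5) (13,18) (9,16)]
4. After y ≤ 20: [(9,8) (14,8) (14,91/5) (13,18) (9,16)]
5. Canonical ring: [(9,8) (14,8) (14,91/5) (13,18) (9,16)]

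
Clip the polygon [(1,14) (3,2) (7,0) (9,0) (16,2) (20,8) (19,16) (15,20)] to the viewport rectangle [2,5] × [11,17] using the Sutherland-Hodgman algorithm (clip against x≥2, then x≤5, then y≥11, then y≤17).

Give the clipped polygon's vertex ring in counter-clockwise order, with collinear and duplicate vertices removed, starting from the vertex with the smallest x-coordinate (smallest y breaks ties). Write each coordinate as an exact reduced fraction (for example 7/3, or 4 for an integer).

Clipped polygon: [(2,11) (5,11) (5,110/7) (2,101/7)]

1. After x ≥ 2: [(2,101/7) (2,8) (3,2) (7,0) (9,0) (16,2) (20,8) (19,16) (15,20)]
2. After x ≤ 5: [(5,110/7) (2,101/7) (2,8) (3,2) (5,1)]
3. After y ≥ 11: [(5,11) (5,110/7) (2,101/7) (2,11)]
4. After y ≤ 17: [(5,11) (5,110/7) (2,101/7) (2,11)]
5. Canonical ring: [(2,11) (5,11) (5,110/7) (2,101/7)]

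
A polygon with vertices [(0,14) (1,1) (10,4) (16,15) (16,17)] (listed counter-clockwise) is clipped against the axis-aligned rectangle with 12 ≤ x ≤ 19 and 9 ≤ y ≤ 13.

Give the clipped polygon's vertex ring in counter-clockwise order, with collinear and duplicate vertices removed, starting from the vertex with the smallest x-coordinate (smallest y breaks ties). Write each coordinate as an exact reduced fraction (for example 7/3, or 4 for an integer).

1. After x ≥ 12: [(12,65/4) (12,23/3) (16,15) (16,17)]
2. After x ≤ 19: [(12,65/4) (12,23/3) (16,15) (16,17)]
3. After y ≥ 9: [(12,65/4) (12,9) (140/11,9) (16,15) (16,17)]
4. After y ≤ 13: [(12,13) (12,9) (140/11,9) (164/11,13)]
5. Canonical ring: [(12,9) (140/11,9) (164/11,13) (12,13)]

Clipped polygon: [(12,9) (140/11,9) (164/11,13) (12,13)]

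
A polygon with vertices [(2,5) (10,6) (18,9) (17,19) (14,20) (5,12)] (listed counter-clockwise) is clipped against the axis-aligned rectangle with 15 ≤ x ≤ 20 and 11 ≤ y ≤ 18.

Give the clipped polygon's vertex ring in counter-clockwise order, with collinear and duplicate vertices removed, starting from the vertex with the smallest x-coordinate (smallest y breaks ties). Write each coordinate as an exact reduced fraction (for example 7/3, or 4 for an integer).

1. After x ≥ 15: [(15,63/8) (18,9) (17,19) (15,59/3)]
2. After x ≤ 20: [(15,63/8) (18,9) (17,19) (15,59/3)]
3. After y ≥ 11: [(15,11) (89/5,11) (17,19) (15,59/3)]
4. After y ≤ 18: [(15,18) (15,11) (89/5,11) (171/10,18)]
5. Canonical ring: [(15,11) (89/5,11) (171/10,18) (15,18)]

Clipped polygon: [(15,11) (89/5,11) (171/10,18) (15,18)]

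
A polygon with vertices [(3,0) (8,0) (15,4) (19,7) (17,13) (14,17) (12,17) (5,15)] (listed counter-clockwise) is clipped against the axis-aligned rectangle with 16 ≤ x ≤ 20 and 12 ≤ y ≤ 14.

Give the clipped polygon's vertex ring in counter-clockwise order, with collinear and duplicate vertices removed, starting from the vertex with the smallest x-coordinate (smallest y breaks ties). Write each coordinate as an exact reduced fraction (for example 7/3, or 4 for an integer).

1. After x ≥ 16: [(16,19/4) (19,7) (17,13) (16,43/3)]
2. After x ≤ 20: [(16,19/4) (19,7) (17,13) (16,43/3)]
3. After y ≥ 12: [(16,12) (52/3,12) (17,13) (16,43/3)]
4. After y ≤ 14: [(16,14) (16,12) (52/3,12) (17,13) (65/4,14)]
5. Canonical ring: [(16,12) (52/3,12) (17,13) (65/4,14) (16,14)]

Clipped polygon: [(16,12) (52/3,12) (17,13) (65/4,14) (16,14)]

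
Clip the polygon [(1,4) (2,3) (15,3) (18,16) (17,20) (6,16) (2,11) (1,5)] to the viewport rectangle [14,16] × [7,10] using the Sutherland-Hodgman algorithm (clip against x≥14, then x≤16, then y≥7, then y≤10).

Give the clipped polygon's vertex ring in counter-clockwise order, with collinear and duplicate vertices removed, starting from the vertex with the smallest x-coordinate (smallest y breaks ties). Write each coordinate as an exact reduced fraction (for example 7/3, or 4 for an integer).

Clipped polygon: [(14,7) (207/13,7) (16,22/3) (16,10) (14,10)]

1. After x ≥ 14: [(14,3) (15,3) (18,16) (17,20) (14,208/11)]
2. After x ≤ 16: [(14,3) (15,3) (16,22/3) (16,216/11) (14,208/11)]
3. After y ≥ 7: [(14,7) (207/13,7) (16,22/3) (16,216/11) (14,208/11)]
4. After y ≤ 10: [(14,10) (14,7) (207/13,7) (16,22/3) (16,10)]
5. Canonical ring: [(14,7) (207/13,7) (16,22/3) (16,10) (14,10)]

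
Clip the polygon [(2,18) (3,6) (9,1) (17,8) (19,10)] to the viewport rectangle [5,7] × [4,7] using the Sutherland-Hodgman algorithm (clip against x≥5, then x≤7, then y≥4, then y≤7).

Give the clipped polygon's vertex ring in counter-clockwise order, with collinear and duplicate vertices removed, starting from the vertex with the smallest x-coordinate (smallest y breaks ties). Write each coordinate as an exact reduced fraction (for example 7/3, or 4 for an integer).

1. After x ≥ 5: [(5,282/17) (5,13/3) (9,1) (17,8) (19,10)]
2. After x ≤ 7: [(7,266/17) (5,282/17) (5,13/3) (7,8/3)]
3. After y ≥ 4: [(7,4) (7,266/17) (5,282/17) (5,13/3) (27/5,4)]
4. After y ≤ 7: [(7,4) (7,7) (5,7) (5,13/3) (27/5,4)]
5. Canonical ring: [(5,13/3) (27/5,4) (7,4) (7,7) (5,7)]

Clipped polygon: [(5,13/3) (27/5,4) (7,4) (7,7) (5,7)]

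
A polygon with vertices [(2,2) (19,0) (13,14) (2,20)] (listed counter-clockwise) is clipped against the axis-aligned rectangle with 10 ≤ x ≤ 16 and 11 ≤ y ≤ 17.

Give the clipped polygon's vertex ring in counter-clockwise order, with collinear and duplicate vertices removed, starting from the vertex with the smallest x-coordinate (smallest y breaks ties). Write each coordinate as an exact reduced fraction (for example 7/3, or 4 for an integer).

Clipped polygon: [(10,11) (100/7,11) (13,14) (10,172/11)]

1. After x ≥ 10: [(10,18/17) (19,0) (13,14) (10,172/11)]
2. After x ≤ 16: [(10,18/17) (16,6/17) (16,7) (13,14) (10,172/11)]
3. After y ≥ 11: [(10,11) (100/7,11) (13,14) (10,172/11)]
4. After y ≤ 17: [(10,11) (100/7,11) (13,14) (10,172/11)]
5. Canonical ring: [(10,11) (100/7,11) (13,14) (10,172/11)]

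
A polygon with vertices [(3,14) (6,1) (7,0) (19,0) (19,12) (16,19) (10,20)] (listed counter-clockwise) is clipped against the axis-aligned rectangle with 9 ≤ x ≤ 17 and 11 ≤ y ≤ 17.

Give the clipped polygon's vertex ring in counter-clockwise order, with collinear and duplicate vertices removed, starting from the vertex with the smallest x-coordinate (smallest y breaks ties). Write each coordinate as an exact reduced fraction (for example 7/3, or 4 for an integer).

Clipped polygon: [(9,11) (17,11) (17,50/3) (118/7,17) (9,17)]

1. After x ≥ 9: [(9,134/7) (9,0) (19,0) (19,12) (16,19) (10,20)]
2. After x ≤ 17: [(9,134/7) (9,0) (17,0) (17,50/3) (16,19) (10,20)]
3. After y ≥ 11: [(9,134/7) (9,11) (17,11) (17,50/3) (16,19) (10,20)]
4. After y ≤ 17: [(9,17) (9,11) (17,11) (17,50/3) (118/7,17)]
5. Canonical ring: [(9,11) (17,11) (17,50/3) (118/7,17) (9,17)]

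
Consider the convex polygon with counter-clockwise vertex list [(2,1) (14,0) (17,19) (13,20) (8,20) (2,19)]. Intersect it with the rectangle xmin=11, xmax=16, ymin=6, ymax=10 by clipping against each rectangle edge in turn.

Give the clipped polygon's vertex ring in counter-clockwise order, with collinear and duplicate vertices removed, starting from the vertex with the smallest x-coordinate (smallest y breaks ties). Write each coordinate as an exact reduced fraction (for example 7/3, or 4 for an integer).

Clipped polygon: [(11,6) (284/19,6) (296/19,10) (11,10)]

1. After x ≥ 11: [(11,1/4) (14,0) (17,19) (13,20) (11,20)]
2. After x ≤ 16: [(11,1/4) (14,0) (16,38/3) (16,77/4) (13,20) (11,20)]
3. After y ≥ 6: [(11,6) (284/19,6) (16,38/3) (16,77/4) (13,20) (11,20)]
4. After y ≤ 10: [(11,10) (11,6) (284/19,6) (296/19,10)]
5. Canonical ring: [(11,6) (284/19,6) (296/19,10) (11,10)]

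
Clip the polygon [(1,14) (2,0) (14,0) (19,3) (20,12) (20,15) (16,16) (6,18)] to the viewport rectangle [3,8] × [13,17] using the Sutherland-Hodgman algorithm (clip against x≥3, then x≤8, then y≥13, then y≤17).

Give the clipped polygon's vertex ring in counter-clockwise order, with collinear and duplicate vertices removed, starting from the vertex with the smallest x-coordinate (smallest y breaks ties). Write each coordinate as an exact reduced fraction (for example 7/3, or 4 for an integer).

1. After x ≥ 3: [(3,78/5) (3,0) (14,0) (19,3) (20,12) (20,15) (16,16) (6,18)]
2. After x ≤ 8: [(3,78/5) (3,0) (8,0) (8,88/5) (6,18)]
3. After y ≥ 13: [(3,78/5) (3,13) (8,13) (8,88/5) (6,18)]
4. After y ≤ 17: [(19/4,17) (3,78/5) (3,13) (8,13) (8,17)]
5. Canonical ring: [(3,13) (8,13) (8,17) (19/4,17) (3,78/5)]

Clipped polygon: [(3,13) (8,13) (8,17) (19/4,17) (3,78/5)]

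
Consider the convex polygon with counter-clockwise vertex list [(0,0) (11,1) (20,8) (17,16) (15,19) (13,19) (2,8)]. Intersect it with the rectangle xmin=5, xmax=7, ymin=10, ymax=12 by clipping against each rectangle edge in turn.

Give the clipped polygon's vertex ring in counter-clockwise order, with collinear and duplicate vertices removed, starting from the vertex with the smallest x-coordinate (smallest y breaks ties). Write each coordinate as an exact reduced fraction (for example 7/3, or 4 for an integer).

1. After x ≥ 5: [(5,5/11) (11,1) (20,8) (17,16) (15,19) (13,19) (5,11)]
2. After x ≤ 7: [(5,5/11) (7,7/11) (7,13) (5,11)]
3. After y ≥ 10: [(5,10) (7,10) (7,13) (5,11)]
4. After y ≤ 12: [(5,10) (7,10) (7,12) (6,12) (5,11)]
5. Canonical ring: [(5,10) (7,10) (7,12) (6,12) (5,11)]

Clipped polygon: [(5,10) (7,10) (7,12) (6,12) (5,11)]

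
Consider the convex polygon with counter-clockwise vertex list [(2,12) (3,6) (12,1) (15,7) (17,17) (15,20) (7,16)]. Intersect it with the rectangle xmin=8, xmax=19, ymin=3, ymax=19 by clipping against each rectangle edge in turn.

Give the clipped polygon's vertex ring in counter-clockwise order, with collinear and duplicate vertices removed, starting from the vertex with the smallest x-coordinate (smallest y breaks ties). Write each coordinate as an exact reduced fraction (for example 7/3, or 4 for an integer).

1. After x ≥ 8: [(8,29/9) (12,1) (15,7) (17,17) (15,20) (8,33/2)]
2. After x ≤ 19: [(8,29/9) (12,1) (15,7) (17,17) (15,20) (8,33/2)]
3. After y ≥ 3: [(8,29/9) (42/5,3) (13,3) (15,7) (17,17) (15,20) (8,33/2)]
4. After y ≤ 19: [(8,29/9) (42/5,3) (13,3) (15,7) (17,17) (47/3,19) (13,19) (8,33/2)]
5. Canonical ring: [(8,29/9) (42/5,3) (13,3) (15,7) (17,17) (47/3,19) (13,19) (8,33/2)]

Clipped polygon: [(8,29/9) (42/5,3) (13,3) (15,7) (17,17) (47/3,19) (13,19) (8,33/2)]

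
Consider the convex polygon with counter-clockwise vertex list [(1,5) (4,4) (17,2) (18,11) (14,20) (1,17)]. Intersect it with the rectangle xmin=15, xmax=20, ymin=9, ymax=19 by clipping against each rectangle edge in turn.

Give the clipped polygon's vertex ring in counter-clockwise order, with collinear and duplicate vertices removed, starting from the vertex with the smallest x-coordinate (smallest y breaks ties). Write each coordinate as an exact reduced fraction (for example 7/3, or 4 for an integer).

1. After x ≥ 15: [(15,30/13) (17,2) (18,11) (15,71/4)]
2. After x ≤ 20: [(15,30/13) (17,2) (18,11) (15,71/4)]
3. After y ≥ 9: [(15,9) (160/9,9) (18,11) (15,71/4)]
4. After y ≤ 19: [(15,9) (160/9,9) (18,11) (15,71/4)]
5. Canonical ring: [(15,9) (160/9,9) (18,11) (15,71/4)]

Clipped polygon: [(15,9) (160/9,9) (18,11) (15,71/4)]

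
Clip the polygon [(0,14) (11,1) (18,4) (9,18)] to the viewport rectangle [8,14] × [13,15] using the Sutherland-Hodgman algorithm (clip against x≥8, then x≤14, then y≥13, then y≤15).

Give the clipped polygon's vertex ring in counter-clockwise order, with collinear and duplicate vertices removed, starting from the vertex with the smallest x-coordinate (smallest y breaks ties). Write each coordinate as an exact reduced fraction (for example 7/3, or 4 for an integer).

1. After x ≥ 8: [(8,158/9) (8,50/11) (11,1) (18,4) (9,18)]
2. After x ≤ 14: [(8,158/9) (8,50/11) (11,1) (14,16/7) (14,92/9) (9,18)]
3. After y ≥ 13: [(8,158/9) (8,13) (171/14,13) (9,18)]
4. After y ≤ 15: [(8,15) (8,13) (171/14,13) (153/14,15)]
5. Canonical ring: [(8,13) (171/14,13) (153/14,15) (8,15)]

Clipped polygon: [(8,13) (171/14,13) (153/14,15) (8,15)]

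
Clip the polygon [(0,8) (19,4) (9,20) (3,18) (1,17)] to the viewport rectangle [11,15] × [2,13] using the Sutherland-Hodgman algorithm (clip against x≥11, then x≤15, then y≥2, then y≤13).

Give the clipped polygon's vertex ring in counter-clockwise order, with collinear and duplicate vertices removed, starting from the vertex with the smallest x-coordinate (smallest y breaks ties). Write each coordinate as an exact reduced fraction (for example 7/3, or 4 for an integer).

1. After x ≥ 11: [(11,108/19) (19,4) (11,84/5)]
2. After x ≤ 15: [(11,108/19) (15,92/19) (15,52/5) (11,84/5)]
3. After y ≥ 2: [(11,108/19) (15,92/19) (15,52/5) (11,84/5)]
4. After y ≤ 13: [(11,13) (11,108/19) (15,92/19) (15,52/5) (107/8,13)]
5. Canonical ring: [(11,108/19) (15,92/19) (15,52/5) (107/8,13) (11,13)]

Clipped polygon: [(11,108/19) (15,92/19) (15,52/5) (107/8,13) (11,13)]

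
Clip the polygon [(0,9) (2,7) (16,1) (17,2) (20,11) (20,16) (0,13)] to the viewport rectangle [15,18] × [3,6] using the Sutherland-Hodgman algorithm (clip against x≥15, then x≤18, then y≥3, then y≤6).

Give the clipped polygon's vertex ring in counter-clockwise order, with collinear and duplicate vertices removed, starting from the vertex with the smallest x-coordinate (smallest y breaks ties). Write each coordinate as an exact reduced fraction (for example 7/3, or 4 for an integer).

1. After x ≥ 15: [(15,10/7) (16,1) (17,2) (20,11) (20,16) (15,61/4)]
2. After x ≤ 18: [(15,10/7) (16,1) (17,2) (18,5) (18,157/10) (15,61/4)]
3. After y ≥ 3: [(15,3) (52/3,3) (18,5) (18,157/10) (15,61/4)]
4. After y ≤ 6: [(15,6) (15,3) (52/3,3) (18,5) (18,6)]
5. Canonical ring: [(15,3) (52/3,3) (18,5) (18,6) (15,6)]

Clipped polygon: [(15,3) (52/3,3) (18,5) (18,6) (15,6)]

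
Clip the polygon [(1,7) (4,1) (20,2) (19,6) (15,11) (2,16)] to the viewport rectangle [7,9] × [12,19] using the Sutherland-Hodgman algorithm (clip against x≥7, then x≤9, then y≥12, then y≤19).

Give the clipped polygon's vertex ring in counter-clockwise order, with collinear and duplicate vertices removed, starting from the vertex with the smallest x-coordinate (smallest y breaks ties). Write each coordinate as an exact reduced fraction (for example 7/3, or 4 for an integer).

Clipped polygon: [(7,12) (9,12) (9,173/13) (7,183/13)]

1. After x ≥ 7: [(7,19/16) (20,2) (19,6) (15,11) (7,183/13)]
2. After x ≤ 9: [(7,19/16) (9,21/16) (9,173/13) (7,183/13)]
3. After y ≥ 12: [(7,12) (9,12) (9,173/13) (7,183/13)]
4. After y ≤ 19: [(7,12) (9,12) (9,173/13) (7,183/13)]
5. Canonical ring: [(7,12) (9,12) (9,173/13) (7,183/13)]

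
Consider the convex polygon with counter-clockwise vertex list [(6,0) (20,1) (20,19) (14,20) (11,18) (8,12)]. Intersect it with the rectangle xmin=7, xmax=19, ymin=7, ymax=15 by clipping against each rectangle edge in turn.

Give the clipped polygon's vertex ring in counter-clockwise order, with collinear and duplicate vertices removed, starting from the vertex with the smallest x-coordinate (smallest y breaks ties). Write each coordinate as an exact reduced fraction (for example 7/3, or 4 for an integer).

1. After x ≥ 7: [(7,6) (7,1/14) (20,1) (20,19) (14,20) (11,18) (8,12)]
2. After x ≤ 19: [(7,6) (7,1/14) (19,13/14) (19,115/6) (14,20) (11,18) (8,12)]
3. After y ≥ 7: [(43/6,7) (19,7) (19,115/6) (14,20) (11,18) (8,12)]
4. After y ≤ 15: [(43/6,7) (19,7) (19,15) (19/2,15) (8,12)]
5. Canonical ring: [(43/6,7) (19,7) (19,15) (19/2,15) (8,12)]

Clipped polygon: [(43/6,7) (19,7) (19,15) (19/2,15) (8,12)]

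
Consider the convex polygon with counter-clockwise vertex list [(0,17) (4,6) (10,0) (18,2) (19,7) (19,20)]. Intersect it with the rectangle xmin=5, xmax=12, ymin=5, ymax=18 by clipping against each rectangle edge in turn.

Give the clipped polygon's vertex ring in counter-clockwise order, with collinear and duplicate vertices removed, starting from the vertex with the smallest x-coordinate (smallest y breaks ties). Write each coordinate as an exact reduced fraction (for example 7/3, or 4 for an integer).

Clipped polygon: [(5,5) (12,5) (12,18) (19/3,18) (5,338/19)]

1. After x ≥ 5: [(5,338/19) (5,5) (10,0) (18,2) (19,7) (19,20)]
2. After x ≤ 12: [(12,359/19) (5,338/19) (5,5) (10,0) (12,1/2)]
3. After y ≥ 5: [(12,5) (12,359/19) (5,338/19) (5,5) (5,5)]
4. After y ≤ 18: [(12,5) (12,18) (19/3,18) (5,338/19) (5,5) (5,5)]
5. Canonical ring: [(5,5) (12,5) (12,18) (19/3,18) (5,338/19)]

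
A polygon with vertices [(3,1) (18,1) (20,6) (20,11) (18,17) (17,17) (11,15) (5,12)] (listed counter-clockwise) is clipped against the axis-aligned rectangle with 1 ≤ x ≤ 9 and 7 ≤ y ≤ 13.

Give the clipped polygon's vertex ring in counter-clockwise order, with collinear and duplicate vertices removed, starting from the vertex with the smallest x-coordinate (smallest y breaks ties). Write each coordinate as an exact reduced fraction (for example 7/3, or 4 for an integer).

1. After x ≥ 1: [(3,1) (18,1) (20,6) (20,11) (18,17) (17,17) (11,15) (5,12)]
2. After x ≤ 9: [(3,1) (9,1) (9,14) (5,12)]
3. After y ≥ 7: [(45/11,7) (9,7) (9,14) (5,12)]
4. After y ≤ 13: [(45/11,7) (9,7) (9,13) (7,13) (5,12)]
5. Canonical ring: [(45/11,7) (9,7) (9,13) (7,13) (5,12)]

Clipped polygon: [(45/11,7) (9,7) (9,13) (7,13) (5,12)]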